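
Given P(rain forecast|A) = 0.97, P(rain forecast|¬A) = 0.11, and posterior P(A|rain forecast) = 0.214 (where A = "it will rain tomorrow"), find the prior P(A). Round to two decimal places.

In odds form, posterior odds = prior odds × likelihood ratio, so prior odds = posterior odds ÷ LR.
Posterior odds = 0.214/(1−0.214) = 0.2723. LR = 0.97/0.11 = 8.8182.
Prior odds = 0.2723/8.8182 = 0.0309, so P(A) = 0.0309/(1+0.0309) ≈ 0.03.

P(A) = 0.03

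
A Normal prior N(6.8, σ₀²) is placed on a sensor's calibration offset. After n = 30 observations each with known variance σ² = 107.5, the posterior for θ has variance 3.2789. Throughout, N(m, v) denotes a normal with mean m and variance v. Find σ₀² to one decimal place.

Posterior precision equals prior precision plus data precision: 1/σ_n² = 1/σ₀² + n/σ².
So 1/σ₀² = 1/3.2789 − 30/107.5 = 0.304980 − 0.279070 = 0.025910.
Hence σ₀² = 1/0.025910 ≈ 38.6.

σ₀² = 38.6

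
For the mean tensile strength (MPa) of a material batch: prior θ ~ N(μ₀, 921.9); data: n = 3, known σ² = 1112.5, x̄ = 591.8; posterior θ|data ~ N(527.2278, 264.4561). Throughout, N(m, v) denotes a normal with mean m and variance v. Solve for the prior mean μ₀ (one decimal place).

With known observation variance, the Normal–Normal posterior has precision τ_n = τ₀ + n/σ² and mean μ_n = (τ₀μ₀ + (n/σ²)x̄)/τ_n.
Here τ₀ = 1/921.9 = 0.001085 and τ_data = 3/1112.5 = 0.002697, so τ_n = 0.003782.
Rearranging for μ₀: μ₀ = (μ_n·τ_n − τ_data·x̄)/τ₀ = (527.2278·0.003782 − 0.002697·591.8) / 0.001085 = 0.397891/0.001085 ≈ 366.7.

μ₀ = 366.7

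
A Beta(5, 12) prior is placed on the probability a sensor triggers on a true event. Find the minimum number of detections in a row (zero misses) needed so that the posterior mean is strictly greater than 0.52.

After k detections and 0 misses the posterior is Beta(5+k, 12), with mean (5+k)/(5+12+k).
Set (5+k)/(17+k) > 0.52 and solve: k > (0.52·17 − 5)/(1 − 0.52) = 8.000.
The smallest integer exceeding 8.000 is 9, and checking k=9: (14)/(26) = 0.5385 > 0.52.

k = 9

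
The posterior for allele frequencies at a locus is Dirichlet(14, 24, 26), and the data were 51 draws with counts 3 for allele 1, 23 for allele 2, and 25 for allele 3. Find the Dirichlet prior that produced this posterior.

For a Dirichlet(α) prior with multinomial counts c, the posterior is Dirichlet(α + c) componentwise.
Subtract each count from the matching posterior parameter: 14−3=11, 24−23=1, 26−25=1.

Dirichlet(11, 1, 1)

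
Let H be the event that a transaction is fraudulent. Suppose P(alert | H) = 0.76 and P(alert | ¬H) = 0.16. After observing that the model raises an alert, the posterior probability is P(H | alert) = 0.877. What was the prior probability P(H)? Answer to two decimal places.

P(H) = 0.60

In odds form, posterior odds = prior odds × likelihood ratio, so prior odds = posterior odds ÷ LR.
Posterior odds = 0.877/(1−0.877) = 7.1301. LR = 0.76/0.16 = 4.7500.
Prior odds = 7.1301/4.7500 = 1.5011, so P(H) = 1.5011/(1+1.5011) ≈ 0.60.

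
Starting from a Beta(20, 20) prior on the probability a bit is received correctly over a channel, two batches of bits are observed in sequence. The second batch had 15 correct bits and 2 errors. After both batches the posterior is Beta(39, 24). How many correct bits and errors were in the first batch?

4 correct bits and 2 errors

Sequential conjugate updates are equivalent to a single update on the pooled data, so total successes = posterior α − prior α and total failures = posterior β − prior β.
Total across both batches: 39−20=19 correct bits, 24−20=4 errors.
Subtract the second batch: 19−15=4 correct bits and 4−2=2 errors.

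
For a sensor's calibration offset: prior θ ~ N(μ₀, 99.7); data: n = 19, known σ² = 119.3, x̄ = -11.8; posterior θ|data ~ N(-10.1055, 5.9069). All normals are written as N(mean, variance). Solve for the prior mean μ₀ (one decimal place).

μ₀ = 16.8

The posterior mean is a precision-weighted average: μ_n = (τ₀μ₀ + τ_data·x̄)/(τ₀+τ_data), with τ₀=1/σ₀² and τ_data=n/σ².
Here τ₀ = 1/99.7 = 0.010030 and τ_data = 19/119.3 = 0.159262, so τ_n = 0.169292.
Rearranging for μ₀: μ₀ = (μ_n·τ_n − τ_data·x̄)/τ₀ = (-10.1055·0.169292 − 0.159262·-11.8) / 0.010030 = 0.168511/0.010030 ≈ 16.8.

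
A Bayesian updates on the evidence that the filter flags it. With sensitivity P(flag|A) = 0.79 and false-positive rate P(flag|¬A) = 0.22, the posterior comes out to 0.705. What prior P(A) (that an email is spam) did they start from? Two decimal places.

P(A) = 0.40

In odds form, posterior odds = prior odds × likelihood ratio, so prior odds = posterior odds ÷ LR.
Posterior odds = 0.705/(1−0.705) = 2.3898. LR = 0.79/0.22 = 3.5909.
Prior odds = 2.3898/3.5909 = 0.6655, so P(A) = 0.6655/(1+0.6655) ≈ 0.40.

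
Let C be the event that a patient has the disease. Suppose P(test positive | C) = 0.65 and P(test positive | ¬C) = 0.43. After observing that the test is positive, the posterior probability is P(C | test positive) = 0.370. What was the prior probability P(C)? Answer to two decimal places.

P(C) = 0.28

Bayes' rule in odds form gives O(C|E) = O(C)·[P(E|C)/P(E|¬C)], hence O(C) = O(C|E)/LR.
Posterior odds = 0.370/(1−0.370) = 0.5873. LR = 0.65/0.43 = 1.5116.
Prior odds = 0.5873/1.5116 = 0.3885, so P(C) = 0.3885/(1+0.3885) ≈ 0.28.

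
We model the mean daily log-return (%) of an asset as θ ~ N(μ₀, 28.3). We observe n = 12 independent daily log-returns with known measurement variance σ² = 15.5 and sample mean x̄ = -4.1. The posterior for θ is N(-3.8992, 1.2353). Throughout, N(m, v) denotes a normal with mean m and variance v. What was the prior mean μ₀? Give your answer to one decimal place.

μ₀ = 0.5

With known observation variance, the Normal–Normal posterior has precision τ_n = τ₀ + n/σ² and mean μ_n = (τ₀μ₀ + (n/σ²)x̄)/τ_n.
Here τ₀ = 1/28.3 = 0.035336 and τ_data = 12/15.5 = 0.774194, so τ_n = 0.809530.
Rearranging for μ₀: μ₀ = (μ_n·τ_n − τ_data·x̄)/τ₀ = (-3.8992·0.809530 − 0.774194·-4.1) / 0.035336 = 0.017676/0.035336 ≈ 0.5.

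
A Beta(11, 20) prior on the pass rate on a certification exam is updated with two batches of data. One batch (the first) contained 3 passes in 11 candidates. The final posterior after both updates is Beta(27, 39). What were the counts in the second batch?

Because Beta–binomial updating is additive in the counts, the combined data contributed (α_post−α_prior, β_post−β_prior) successes and failures.
Total across both batches: 27−11=16 passes, 39−20=19 failures.
Subtract the first batch: 16−3=13 passes and 19−8=11 failures.

13 passes and 11 failures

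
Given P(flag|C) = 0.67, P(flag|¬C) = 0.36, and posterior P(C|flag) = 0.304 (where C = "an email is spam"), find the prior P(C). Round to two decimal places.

P(C) = 0.19

Bayes' rule in odds form gives O(C|E) = O(C)·[P(E|C)/P(E|¬C)], hence O(C) = O(C|E)/LR.
Posterior odds = 0.304/(1−0.304) = 0.4368. LR = 0.67/0.36 = 1.8611.
Prior odds = 0.4368/1.8611 = 0.2347, so P(C) = 0.2347/(1+0.2347) ≈ 0.19.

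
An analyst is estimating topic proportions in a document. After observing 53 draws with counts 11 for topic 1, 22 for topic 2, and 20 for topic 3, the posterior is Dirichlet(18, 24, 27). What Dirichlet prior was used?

Dirichlet(7, 2, 7)

For a Dirichlet(α) prior with multinomial counts c, the posterior is Dirichlet(α + c) componentwise.
Subtract each count from the matching posterior parameter: 18−11=7, 24−22=2, 27−20=7.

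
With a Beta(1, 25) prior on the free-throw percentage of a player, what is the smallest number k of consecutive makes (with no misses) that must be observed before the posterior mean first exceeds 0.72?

k = 64

After k makes and 0 misses the posterior is Beta(1+k, 25), with mean (1+k)/(1+25+k).
Set (1+k)/(26+k) > 0.72 and solve: k > (0.72·26 − 1)/(1 − 0.72) = 63.286.
The smallest integer exceeding 63.286 is 64, and checking k=64: (65)/(90) = 0.7222 > 0.72.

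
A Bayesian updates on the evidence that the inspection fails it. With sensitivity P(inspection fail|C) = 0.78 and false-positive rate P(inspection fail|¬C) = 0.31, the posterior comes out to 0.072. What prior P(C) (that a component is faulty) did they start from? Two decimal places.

P(C) = 0.03

Bayes' rule in odds form gives O(C|E) = O(C)·[P(E|C)/P(E|¬C)], hence O(C) = O(C|E)/LR.
Posterior odds = 0.072/(1−0.072) = 0.0776. LR = 0.78/0.31 = 2.5161.
Prior odds = 0.0776/2.5161 = 0.0308, so P(C) = 0.0308/(1+0.0308) ≈ 0.03.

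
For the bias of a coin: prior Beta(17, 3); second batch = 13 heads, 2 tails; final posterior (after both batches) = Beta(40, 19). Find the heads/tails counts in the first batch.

Sequential conjugate updates are equivalent to a single update on the pooled data, so total successes = posterior α − prior α and total failures = posterior β − prior β.
Total across both batches: 40−17=23 heads, 19−3=16 tails.
Subtract the second batch: 23−13=10 heads and 16−2=14 tails.

10 heads and 14 tails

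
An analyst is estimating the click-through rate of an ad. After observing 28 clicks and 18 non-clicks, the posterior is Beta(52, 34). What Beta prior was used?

Beta(24, 16)

Under Beta–binomial conjugacy the posterior parameters are (a+s, b+f).
So a = 52 − 28 = 24 and b = 34 − 18 = 16.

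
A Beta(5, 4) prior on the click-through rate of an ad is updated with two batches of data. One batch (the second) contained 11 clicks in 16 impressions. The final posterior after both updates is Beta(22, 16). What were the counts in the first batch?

6 clicks and 7 non-clicks

Sequential conjugate updates are equivalent to a single update on the pooled data, so total successes = posterior α − prior α and total failures = posterior β − prior β.
Total across both batches: 22−5=17 clicks, 16−4=12 non-clicks.
Subtract the second batch: 17−11=6 clicks and 12−5=7 non-clicks.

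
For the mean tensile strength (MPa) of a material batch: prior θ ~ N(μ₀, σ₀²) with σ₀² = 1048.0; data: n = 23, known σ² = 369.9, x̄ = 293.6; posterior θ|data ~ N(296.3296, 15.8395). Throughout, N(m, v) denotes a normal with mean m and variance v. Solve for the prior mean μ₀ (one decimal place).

μ₀ = 474.2

The posterior mean is a precision-weighted average: μ_n = (τ₀μ₀ + τ_data·x̄)/(τ₀+τ_data), with τ₀=1/σ₀² and τ_data=n/σ².
Here τ₀ = 1/1048.0 = 0.000954 and τ_data = 23/369.9 = 0.062179, so τ_n = 0.063133.
Rearranging for μ₀: μ₀ = (μ_n·τ_n − τ_data·x̄)/τ₀ = (296.3296·0.063133 − 0.062179·293.6) / 0.000954 = 0.452422/0.000954 ≈ 474.2.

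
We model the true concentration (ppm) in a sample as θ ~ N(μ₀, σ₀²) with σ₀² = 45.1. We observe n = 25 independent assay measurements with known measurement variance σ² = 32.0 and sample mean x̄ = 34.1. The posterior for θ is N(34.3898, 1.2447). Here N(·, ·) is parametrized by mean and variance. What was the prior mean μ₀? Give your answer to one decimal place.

μ₀ = 44.6

The posterior mean is a precision-weighted average: μ_n = (τ₀μ₀ + τ_data·x̄)/(τ₀+τ_data), with τ₀=1/σ₀² and τ_data=n/σ².
Here τ₀ = 1/45.1 = 0.022173 and τ_data = 25/32.0 = 0.781250, so τ_n = 0.803423.
Rearranging for μ₀: μ₀ = (μ_n·τ_n − τ_data·x̄)/τ₀ = (34.3898·0.803423 − 0.781250·34.1) / 0.022173 = 0.988931/0.022173 ≈ 44.6.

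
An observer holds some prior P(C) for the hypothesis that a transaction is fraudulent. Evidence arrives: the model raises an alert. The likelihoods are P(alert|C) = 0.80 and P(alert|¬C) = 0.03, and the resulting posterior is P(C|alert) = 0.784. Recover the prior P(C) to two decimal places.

Bayes' rule in odds form gives O(C|E) = O(C)·[P(E|C)/P(E|¬C)], hence O(C) = O(C|E)/LR.
Posterior odds = 0.784/(1−0.784) = 3.6296. LR = 0.80/0.03 = 26.6667.
Prior odds = 3.6296/26.6667 = 0.1361, so P(C) = 0.1361/(1+0.1361) ≈ 0.12.

P(C) = 0.12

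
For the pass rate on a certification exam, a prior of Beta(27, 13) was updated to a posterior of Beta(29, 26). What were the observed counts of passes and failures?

2 passes and 13 failures

A Beta(α, β) prior with s successes and f failures in binomial data gives a Beta(α+s, β+f) posterior.
Match parameters: s=29−27=2, f=26−13=13.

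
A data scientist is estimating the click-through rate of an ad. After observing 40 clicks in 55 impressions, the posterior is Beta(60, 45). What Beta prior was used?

Under Beta–binomial conjugacy the posterior parameters are (α+s, β+f).
Subtract the data counts: 60−40=20, 45−15=30.

Beta(20, 30)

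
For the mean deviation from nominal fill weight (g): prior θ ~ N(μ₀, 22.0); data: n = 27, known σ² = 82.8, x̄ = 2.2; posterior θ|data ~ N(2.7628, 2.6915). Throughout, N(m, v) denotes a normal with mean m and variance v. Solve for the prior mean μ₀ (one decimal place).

The posterior mean is a precision-weighted average: μ_n = (τ₀μ₀ + τ_data·x̄)/(τ₀+τ_data), with τ₀=1/σ₀² and τ_data=n/σ².
Here τ₀ = 1/22.0 = 0.045455 and τ_data = 27/82.8 = 0.326087, so τ_n = 0.371542.
Rearranging for μ₀: μ₀ = (μ_n·τ_n − τ_data·x̄)/τ₀ = (2.7628·0.371542 − 0.326087·2.2) / 0.045455 = 0.309105/0.045455 ≈ 6.8.

μ₀ = 6.8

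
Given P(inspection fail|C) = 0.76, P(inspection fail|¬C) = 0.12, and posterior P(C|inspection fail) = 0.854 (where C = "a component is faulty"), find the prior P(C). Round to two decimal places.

P(C) = 0.48

Bayes' rule in odds form gives O(C|E) = O(C)·[P(E|C)/P(E|¬C)], hence O(C) = O(C|E)/LR.
Posterior odds = 0.854/(1−0.854) = 5.8493. LR = 0.76/0.12 = 6.3333.
Prior odds = 5.8493/6.3333 = 0.9236, so P(C) = 0.9236/(1+0.9236) ≈ 0.48.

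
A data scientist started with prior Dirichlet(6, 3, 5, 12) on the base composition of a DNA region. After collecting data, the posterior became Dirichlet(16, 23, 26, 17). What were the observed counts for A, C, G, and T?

For a Dirichlet(α) prior with multinomial counts c, the posterior is Dirichlet(α + c) componentwise.
Counts are posterior − prior componentwise: 16−6=10, 23−3=20, 26−5=21, 17−12=5.

counts (10, 20, 21, 5)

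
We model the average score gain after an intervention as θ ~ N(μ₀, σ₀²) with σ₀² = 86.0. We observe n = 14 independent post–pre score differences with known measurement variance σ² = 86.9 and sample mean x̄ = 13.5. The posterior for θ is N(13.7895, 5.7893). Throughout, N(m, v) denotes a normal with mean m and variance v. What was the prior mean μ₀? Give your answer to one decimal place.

μ₀ = 17.8

With known observation variance, the Normal–Normal posterior has precision τ_n = τ₀ + n/σ² and mean μ_n = (τ₀μ₀ + (n/σ²)x̄)/τ_n.
Here τ₀ = 1/86.0 = 0.011628 and τ_data = 14/86.9 = 0.161105, so τ_n = 0.172733.
Rearranging for μ₀: μ₀ = (μ_n·τ_n − τ_data·x̄)/τ₀ = (13.7895·0.172733 − 0.161105·13.5) / 0.011628 = 0.206984/0.011628 ≈ 17.8.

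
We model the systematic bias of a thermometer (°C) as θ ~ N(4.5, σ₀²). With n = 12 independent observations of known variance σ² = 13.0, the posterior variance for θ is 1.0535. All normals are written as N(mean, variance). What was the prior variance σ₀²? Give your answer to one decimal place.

For the Normal–Normal model with known σ², precisions add: τ_n = τ₀ + n/σ².
So 1/σ₀² = 1/1.0535 − 12/13.0 = 0.949217 − 0.923077 = 0.026140.
Hence σ₀² = 1/0.026140 ≈ 38.3.

σ₀² = 38.3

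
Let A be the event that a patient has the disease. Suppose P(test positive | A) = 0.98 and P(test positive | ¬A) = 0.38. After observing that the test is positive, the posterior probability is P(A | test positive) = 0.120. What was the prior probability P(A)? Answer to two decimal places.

P(A) = 0.05

Bayes' rule in odds form gives O(A|E) = O(A)·[P(E|A)/P(E|¬A)], hence O(A) = O(A|E)/LR.
Posterior odds = 0.120/(1−0.120) = 0.1364. LR = 0.98/0.38 = 2.5789.
Prior odds = 0.1364/2.5789 = 0.0529, so P(A) = 0.0529/(1+0.0529) ≈ 0.05.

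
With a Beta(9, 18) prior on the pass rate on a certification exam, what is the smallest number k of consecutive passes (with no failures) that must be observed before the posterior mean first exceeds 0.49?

k = 9

After k passes and 0 failures the posterior is Beta(9+k, 18), with mean (9+k)/(9+18+k).
Set (9+k)/(27+k) > 0.49 and solve: k > (0.49·27 − 9)/(1 − 0.49) = 8.294.
The smallest integer exceeding 8.294 is 9, and checking k=9: (18)/(36) = 0.5000 > 0.49.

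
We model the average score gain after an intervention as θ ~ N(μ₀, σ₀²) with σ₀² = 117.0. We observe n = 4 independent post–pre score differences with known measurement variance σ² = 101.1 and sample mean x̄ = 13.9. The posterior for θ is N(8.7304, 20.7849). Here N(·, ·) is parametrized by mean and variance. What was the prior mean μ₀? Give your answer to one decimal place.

μ₀ = -15.2

The posterior mean is a precision-weighted average: μ_n = (τ₀μ₀ + τ_data·x̄)/(τ₀+τ_data), with τ₀=1/σ₀² and τ_data=n/σ².
Here τ₀ = 1/117.0 = 0.008547 and τ_data = 4/101.1 = 0.039565, so τ_n = 0.048112.
Rearranging for μ₀: μ₀ = (μ_n·τ_n − τ_data·x̄)/τ₀ = (8.7304·0.048112 − 0.039565·13.9) / 0.008547 = -0.129916/0.008547 ≈ -15.2.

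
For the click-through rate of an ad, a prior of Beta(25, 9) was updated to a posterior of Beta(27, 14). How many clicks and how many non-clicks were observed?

2 clicks and 5 non-clicks

Beta is conjugate to the binomial likelihood: posterior = Beta(a+s, b+f).
So s = 27 − 25 = 2 and f = 14 − 9 = 5.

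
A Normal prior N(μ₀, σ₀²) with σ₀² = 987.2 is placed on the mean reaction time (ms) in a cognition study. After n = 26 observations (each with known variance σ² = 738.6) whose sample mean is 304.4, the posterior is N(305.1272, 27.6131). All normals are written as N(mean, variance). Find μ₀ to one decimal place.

μ₀ = 330.4

With known observation variance, the Normal–Normal posterior has precision τ_n = τ₀ + n/σ² and mean μ_n = (τ₀μ₀ + (n/σ²)x̄)/τ_n.
Here τ₀ = 1/987.2 = 0.001013 and τ_data = 26/738.6 = 0.035202, so τ_n = 0.036215.
Rearranging for μ₀: μ₀ = (μ_n·τ_n − τ_data·x̄)/τ₀ = (305.1272·0.036215 − 0.035202·304.4) / 0.001013 = 0.334693/0.001013 ≈ 330.4.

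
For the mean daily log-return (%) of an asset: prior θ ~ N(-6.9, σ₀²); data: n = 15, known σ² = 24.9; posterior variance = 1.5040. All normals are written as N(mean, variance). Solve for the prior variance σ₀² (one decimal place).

σ₀² = 16.0

For the Normal–Normal model with known σ², precisions add: τ_n = τ₀ + n/σ².
So 1/σ₀² = 1/1.5040 − 15/24.9 = 0.664894 − 0.602410 = 0.062484.
Hence σ₀² = 1/0.062484 ≈ 16.0.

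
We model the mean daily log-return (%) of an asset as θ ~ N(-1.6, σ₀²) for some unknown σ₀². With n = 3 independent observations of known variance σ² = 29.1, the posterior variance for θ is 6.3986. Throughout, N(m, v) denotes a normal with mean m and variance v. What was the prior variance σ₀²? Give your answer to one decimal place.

For the Normal–Normal model with known σ², precisions add: τ_n = τ₀ + n/σ².
So 1/σ₀² = 1/6.3986 − 3/29.1 = 0.156284 − 0.103093 = 0.053191.
Hence σ₀² = 1/0.053191 ≈ 18.8.

σ₀² = 18.8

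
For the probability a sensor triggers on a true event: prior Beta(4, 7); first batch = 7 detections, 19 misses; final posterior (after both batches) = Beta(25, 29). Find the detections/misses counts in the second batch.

Sequential conjugate updates are equivalent to a single update on the pooled data, so total successes = posterior α − prior α and total failures = posterior β − prior β.
Total across both batches: 25−4=21 detections, 29−7=22 misses.
Subtract the first batch: 21−7=14 detections and 22−19=3 misses.

14 detections and 3 misses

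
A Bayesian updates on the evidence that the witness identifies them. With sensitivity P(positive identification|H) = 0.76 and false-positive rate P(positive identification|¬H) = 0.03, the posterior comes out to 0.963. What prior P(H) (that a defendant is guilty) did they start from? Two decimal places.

In odds form, posterior odds = prior odds × likelihood ratio, so prior odds = posterior odds ÷ LR.
Posterior odds = 0.963/(1−0.963) = 26.0270. LR = 0.76/0.03 = 25.3333.
Prior odds = 26.0270/25.3333 = 1.0274, so P(H) = 1.0274/(1+1.0274) ≈ 0.51.

P(H) = 0.51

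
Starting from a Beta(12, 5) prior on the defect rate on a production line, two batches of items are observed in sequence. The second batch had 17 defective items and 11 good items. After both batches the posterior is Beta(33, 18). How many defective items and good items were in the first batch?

Because Beta–binomial updating is additive in the counts, the combined data contributed (α_post−α_prior, β_post−β_prior) successes and failures.
Total across both batches: 33−12=21 defective items, 18−5=13 good items.
Subtract the second batch: 21−17=4 defective items and 13−11=2 good items.

4 defective items and 2 good items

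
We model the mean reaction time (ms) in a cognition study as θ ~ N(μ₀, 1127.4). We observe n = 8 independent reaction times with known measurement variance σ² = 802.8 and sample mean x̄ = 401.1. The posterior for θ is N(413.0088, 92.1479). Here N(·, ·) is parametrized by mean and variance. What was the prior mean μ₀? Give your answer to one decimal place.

μ₀ = 546.8

The posterior mean is a precision-weighted average: μ_n = (τ₀μ₀ + τ_data·x̄)/(τ₀+τ_data), with τ₀=1/σ₀² and τ_data=n/σ².
Here τ₀ = 1/1127.4 = 0.000887 and τ_data = 8/802.8 = 0.009965, so τ_n = 0.010852.
Rearranging for μ₀: μ₀ = (μ_n·τ_n − τ_data·x̄)/τ₀ = (413.0088·0.010852 − 0.009965·401.1) / 0.000887 = 0.485010/0.000887 ≈ 546.8.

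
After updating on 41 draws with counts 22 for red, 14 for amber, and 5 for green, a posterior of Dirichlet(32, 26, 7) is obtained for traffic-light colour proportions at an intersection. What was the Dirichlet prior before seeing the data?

For a Dirichlet(α) prior with multinomial counts c, the posterior is Dirichlet(α + c) componentwise.
Subtract each count from the matching posterior parameter: 32−22=10, 26−14=12, 7−5=2.

Dirichlet(10, 12, 2)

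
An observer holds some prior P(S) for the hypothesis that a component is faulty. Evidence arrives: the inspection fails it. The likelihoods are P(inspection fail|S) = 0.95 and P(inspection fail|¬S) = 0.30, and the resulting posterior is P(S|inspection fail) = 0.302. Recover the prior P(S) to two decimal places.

Bayes' rule in odds form gives O(S|E) = O(S)·[P(E|S)/P(E|¬S)], hence O(S) = O(S|E)/LR.
Posterior odds = 0.302/(1−0.302) = 0.4327. LR = 0.95/0.30 = 3.1667.
Prior odds = 0.4327/3.1667 = 0.1366, so P(S) = 0.1366/(1+0.1366) ≈ 0.12.

P(S) = 0.12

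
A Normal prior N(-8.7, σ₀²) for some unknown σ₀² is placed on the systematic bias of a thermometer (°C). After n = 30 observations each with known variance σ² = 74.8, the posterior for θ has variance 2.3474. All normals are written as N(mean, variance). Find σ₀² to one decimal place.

σ₀² = 40.1

Posterior precision equals prior precision plus data precision: 1/σ_n² = 1/σ₀² + n/σ².
So 1/σ₀² = 1/2.3474 − 30/74.8 = 0.426003 − 0.401070 = 0.024933.
Hence σ₀² = 1/0.024933 ≈ 40.1.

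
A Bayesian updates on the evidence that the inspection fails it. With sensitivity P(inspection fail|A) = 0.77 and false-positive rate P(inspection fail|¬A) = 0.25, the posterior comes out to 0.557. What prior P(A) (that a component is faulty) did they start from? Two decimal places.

P(A) = 0.29

Bayes' rule in odds form gives O(A|E) = O(A)·[P(E|A)/P(E|¬A)], hence O(A) = O(A|E)/LR.
Posterior odds = 0.557/(1−0.557) = 1.2573. LR = 0.77/0.25 = 3.0800.
Prior odds = 1.2573/3.0800 = 0.4082, so P(A) = 0.4082/(1+0.4082) ≈ 0.29.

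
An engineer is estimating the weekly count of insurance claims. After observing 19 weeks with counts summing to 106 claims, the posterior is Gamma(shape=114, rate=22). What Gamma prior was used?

Gamma(shape=8, rate=3)

Gamma–Poisson conjugacy: posterior shape = α + Σxᵢ, posterior rate = β + n.
So α = 114 − 106 = 8 and β = 22 − 19 = 3.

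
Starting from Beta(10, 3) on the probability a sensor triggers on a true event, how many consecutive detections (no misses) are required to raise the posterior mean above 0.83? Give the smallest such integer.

After k detections and 0 misses the posterior is Beta(10+k, 3), with mean (10+k)/(10+3+k).
Set (10+k)/(13+k) > 0.83 and solve: k > (0.83·13 − 10)/(1 − 0.83) = 4.647.
The smallest integer exceeding 4.647 is 5, and checking k=5: (15)/(18) = 0.8333 > 0.83.

k = 5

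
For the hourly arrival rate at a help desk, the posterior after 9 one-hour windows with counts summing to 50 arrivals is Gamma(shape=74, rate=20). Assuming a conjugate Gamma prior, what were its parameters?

Gamma(shape=24, rate=11)

Gamma–Poisson conjugacy: posterior shape = α + Σxᵢ, posterior rate = β + n.
So α = 74 − 50 = 24 and β = 20 − 9 = 11.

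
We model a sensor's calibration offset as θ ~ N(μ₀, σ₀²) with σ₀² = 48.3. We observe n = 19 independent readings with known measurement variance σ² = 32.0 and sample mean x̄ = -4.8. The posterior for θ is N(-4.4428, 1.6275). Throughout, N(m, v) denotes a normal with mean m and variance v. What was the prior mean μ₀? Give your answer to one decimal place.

μ₀ = 5.8

The posterior mean is a precision-weighted average: μ_n = (τ₀μ₀ + τ_data·x̄)/(τ₀+τ_data), with τ₀=1/σ₀² and τ_data=n/σ².
Here τ₀ = 1/48.3 = 0.020704 and τ_data = 19/32.0 = 0.593750, so τ_n = 0.614454.
Rearranging for μ₀: μ₀ = (μ_n·τ_n − τ_data·x̄)/τ₀ = (-4.4428·0.614454 − 0.593750·-4.8) / 0.020704 = 0.120104/0.020704 ≈ 5.8.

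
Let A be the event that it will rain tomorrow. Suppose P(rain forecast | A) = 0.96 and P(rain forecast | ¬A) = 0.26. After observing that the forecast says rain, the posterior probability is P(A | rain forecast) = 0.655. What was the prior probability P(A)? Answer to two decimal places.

In odds form, posterior odds = prior odds × likelihood ratio, so prior odds = posterior odds ÷ LR.
Posterior odds = 0.655/(1−0.655) = 1.8986. LR = 0.96/0.26 = 3.6923.
Prior odds = 1.8986/3.6923 = 0.5142, so P(A) = 0.5142/(1+0.5142) ≈ 0.34.

P(A) = 0.34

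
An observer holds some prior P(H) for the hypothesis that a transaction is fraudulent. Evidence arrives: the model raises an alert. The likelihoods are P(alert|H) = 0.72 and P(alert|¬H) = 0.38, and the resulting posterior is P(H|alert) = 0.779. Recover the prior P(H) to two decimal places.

In odds form, posterior odds = prior odds × likelihood ratio, so prior odds = posterior odds ÷ LR.
Posterior odds = 0.779/(1−0.779) = 3.5249. LR = 0.72/0.38 = 1.8947.
Prior odds = 3.5249/1.8947 = 1.8604, so P(H) = 1.8604/(1+1.8604) ≈ 0.65.

P(H) = 0.65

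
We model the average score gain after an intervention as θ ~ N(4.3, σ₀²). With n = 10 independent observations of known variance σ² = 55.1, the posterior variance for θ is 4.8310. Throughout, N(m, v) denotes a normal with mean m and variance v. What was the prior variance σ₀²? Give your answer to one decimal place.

σ₀² = 39.2

For the Normal–Normal model with known σ², precisions add: τ_n = τ₀ + n/σ².
So 1/σ₀² = 1/4.8310 − 10/55.1 = 0.206996 − 0.181488 = 0.025508.
Hence σ₀² = 1/0.025508 ≈ 39.2.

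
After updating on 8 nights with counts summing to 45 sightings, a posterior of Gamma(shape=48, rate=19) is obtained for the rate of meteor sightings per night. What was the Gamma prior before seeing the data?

Gamma(shape=3, rate=11)

A Gamma(α, β) prior (rate parametrization) on a Poisson rate with n observations summing to S gives posterior Gamma(α+S, β+n).
So α = 48 − 45 = 3 and β = 19 − 8 = 11.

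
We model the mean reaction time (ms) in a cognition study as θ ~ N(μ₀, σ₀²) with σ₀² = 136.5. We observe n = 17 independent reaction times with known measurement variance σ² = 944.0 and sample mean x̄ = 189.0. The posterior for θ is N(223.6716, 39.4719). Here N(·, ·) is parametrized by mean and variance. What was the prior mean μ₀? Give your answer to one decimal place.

The posterior mean is a precision-weighted average: μ_n = (τ₀μ₀ + τ_data·x̄)/(τ₀+τ_data), with τ₀=1/σ₀² and τ_data=n/σ².
Here τ₀ = 1/136.5 = 0.007326 and τ_data = 17/944.0 = 0.018008, so τ_n = 0.025334.
Rearranging for μ₀: μ₀ = (μ_n·τ_n − τ_data·x̄)/τ₀ = (223.6716·0.025334 − 0.018008·189.0) / 0.007326 = 2.262984/0.007326 ≈ 308.9.

μ₀ = 308.9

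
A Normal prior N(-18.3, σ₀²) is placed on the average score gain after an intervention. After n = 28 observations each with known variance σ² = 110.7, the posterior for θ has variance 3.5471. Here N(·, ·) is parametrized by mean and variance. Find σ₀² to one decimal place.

Posterior precision equals prior precision plus data precision: 1/σ_n² = 1/σ₀² + n/σ².
So 1/σ₀² = 1/3.5471 − 28/110.7 = 0.281920 − 0.252936 = 0.028984.
Hence σ₀² = 1/0.028984 ≈ 34.5.

σ₀² = 34.5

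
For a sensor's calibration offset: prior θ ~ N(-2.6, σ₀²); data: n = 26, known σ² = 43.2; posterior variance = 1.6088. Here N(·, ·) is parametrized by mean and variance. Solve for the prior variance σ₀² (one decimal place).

σ₀² = 50.7

For the Normal–Normal model with known σ², precisions add: τ_n = τ₀ + n/σ².
So 1/σ₀² = 1/1.6088 − 26/43.2 = 0.621581 − 0.601852 = 0.019729.
Hence σ₀² = 1/0.019729 ≈ 50.7.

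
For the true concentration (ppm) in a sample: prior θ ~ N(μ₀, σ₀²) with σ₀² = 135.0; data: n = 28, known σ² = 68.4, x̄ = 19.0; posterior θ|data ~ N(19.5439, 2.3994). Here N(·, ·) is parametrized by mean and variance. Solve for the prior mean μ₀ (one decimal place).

μ₀ = 49.6

The posterior mean is a precision-weighted average: μ_n = (τ₀μ₀ + τ_data·x̄)/(τ₀+τ_data), with τ₀=1/σ₀² and τ_data=n/σ².
Here τ₀ = 1/135.0 = 0.007407 and τ_data = 28/68.4 = 0.409357, so τ_n = 0.416764.
Rearranging for μ₀: μ₀ = (μ_n·τ_n − τ_data·x̄)/τ₀ = (19.5439·0.416764 − 0.409357·19.0) / 0.007407 = 0.367411/0.007407 ≈ 49.6.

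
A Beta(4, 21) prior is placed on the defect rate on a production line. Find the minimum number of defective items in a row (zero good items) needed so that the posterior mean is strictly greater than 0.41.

k = 11

After k defective items and 0 good items the posterior is Beta(4+k, 21), with mean (4+k)/(4+21+k).
Set (4+k)/(25+k) > 0.41 and solve: k > (0.41·25 − 4)/(1 − 0.41) = 10.593.
The smallest integer exceeding 10.593 is 11.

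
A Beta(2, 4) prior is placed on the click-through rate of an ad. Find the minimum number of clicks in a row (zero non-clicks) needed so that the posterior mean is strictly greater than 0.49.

k = 2

After k clicks and 0 non-clicks the posterior is Beta(2+k, 4), with mean (2+k)/(2+4+k).
Set (2+k)/(6+k) > 0.49 and solve: k > (0.49·6 − 2)/(1 − 0.49) = 1.843.
The smallest integer exceeding 1.843 is 2.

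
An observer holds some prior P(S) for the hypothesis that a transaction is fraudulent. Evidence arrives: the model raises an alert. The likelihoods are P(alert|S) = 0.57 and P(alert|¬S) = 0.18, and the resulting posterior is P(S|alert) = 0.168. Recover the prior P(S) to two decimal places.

P(S) = 0.06

Bayes' rule in odds form gives O(S|E) = O(S)·[P(E|S)/P(E|¬S)], hence O(S) = O(S|E)/LR.
Posterior odds = 0.168/(1−0.168) = 0.2019. LR = 0.57/0.18 = 3.1667.
Prior odds = 0.2019/3.1667 = 0.0638, so P(S) = 0.0638/(1+0.0638) ≈ 0.06.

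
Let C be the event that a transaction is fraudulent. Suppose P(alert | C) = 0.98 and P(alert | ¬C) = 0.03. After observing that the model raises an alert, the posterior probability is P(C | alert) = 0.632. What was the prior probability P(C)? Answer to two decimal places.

P(C) = 0.05

Bayes' rule in odds form gives O(C|E) = O(C)·[P(E|C)/P(E|¬C)], hence O(C) = O(C|E)/LR.
Posterior odds = 0.632/(1−0.632) = 1.7174. LR = 0.98/0.03 = 32.6667.
Prior odds = 1.7174/32.6667 = 0.0526, so P(C) = 0.0526/(1+0.0526) ≈ 0.05.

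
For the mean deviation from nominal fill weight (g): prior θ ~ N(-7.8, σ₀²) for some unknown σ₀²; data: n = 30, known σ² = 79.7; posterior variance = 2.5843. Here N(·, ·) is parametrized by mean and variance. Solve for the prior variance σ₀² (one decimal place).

Posterior precision equals prior precision plus data precision: 1/σ_n² = 1/σ₀² + n/σ².
So 1/σ₀² = 1/2.5843 − 30/79.7 = 0.386952 − 0.376412 = 0.010540.
Hence σ₀² = 1/0.010540 ≈ 94.9.

σ₀² = 94.9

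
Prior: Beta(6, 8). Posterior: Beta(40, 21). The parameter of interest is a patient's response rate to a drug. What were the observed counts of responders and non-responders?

34 responders and 13 non-responders

Beta is conjugate to the binomial likelihood: posterior = Beta(a+s, b+f).
So s = 40 − 6 = 34 and f = 21 − 8 = 13.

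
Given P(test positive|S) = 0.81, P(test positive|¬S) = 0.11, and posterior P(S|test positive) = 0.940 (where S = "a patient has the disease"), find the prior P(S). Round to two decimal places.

P(S) = 0.68

In odds form, posterior odds = prior odds × likelihood ratio, so prior odds = posterior odds ÷ LR.
Posterior odds = 0.940/(1−0.940) = 15.6667. LR = 0.81/0.11 = 7.3636.
Prior odds = 15.6667/7.3636 = 2.1276, so P(S) = 2.1276/(1+2.1276) ≈ 0.68.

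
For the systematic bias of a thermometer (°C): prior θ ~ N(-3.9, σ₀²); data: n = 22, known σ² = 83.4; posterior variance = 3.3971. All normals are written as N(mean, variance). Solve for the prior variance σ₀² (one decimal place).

For the Normal–Normal model with known σ², precisions add: τ_n = τ₀ + n/σ².
So 1/σ₀² = 1/3.3971 − 22/83.4 = 0.294369 − 0.263789 = 0.030580.
Hence σ₀² = 1/0.030580 ≈ 32.7.

σ₀² = 32.7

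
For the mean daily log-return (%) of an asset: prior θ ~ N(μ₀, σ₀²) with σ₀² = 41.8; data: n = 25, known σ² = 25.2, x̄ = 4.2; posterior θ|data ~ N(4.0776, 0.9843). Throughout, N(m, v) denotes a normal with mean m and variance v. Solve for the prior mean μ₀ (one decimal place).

μ₀ = -1.0

The posterior mean is a precision-weighted average: μ_n = (τ₀μ₀ + τ_data·x̄)/(τ₀+τ_data), with τ₀=1/σ₀² and τ_data=n/σ².
Here τ₀ = 1/41.8 = 0.023923 and τ_data = 25/25.2 = 0.992063, so τ_n = 1.015986.
Rearranging for μ₀: μ₀ = (μ_n·τ_n − τ_data·x̄)/τ₀ = (4.0776·1.015986 − 0.992063·4.2) / 0.023923 = -0.023880/0.023923 ≈ -1.0.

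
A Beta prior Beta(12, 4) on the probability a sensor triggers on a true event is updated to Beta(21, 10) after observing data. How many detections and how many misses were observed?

Beta is conjugate to the binomial likelihood: posterior = Beta(a+s, b+f).
Match parameters: s=21−12=9, f=10−4=6.

9 detections and 6 misses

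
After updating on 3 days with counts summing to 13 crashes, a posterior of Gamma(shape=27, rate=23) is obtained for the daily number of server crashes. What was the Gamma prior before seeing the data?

A Gamma(α, β) prior (rate parametrization) on a Poisson rate with n observations summing to S gives posterior Gamma(α+S, β+n).
So α = 27 − 13 = 14 and β = 23 − 3 = 20.

Gamma(shape=14, rate=20)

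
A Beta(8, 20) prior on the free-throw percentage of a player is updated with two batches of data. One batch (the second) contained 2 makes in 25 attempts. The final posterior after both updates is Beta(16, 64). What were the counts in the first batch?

Because Beta–binomial updating is additive in the counts, the combined data contributed (α_post−α_prior, β_post−β_prior) successes and failures.
Total across both batches: 16−8=8 makes, 64−20=44 misses.
Subtract the second batch: 8−2=6 makes and 44−23=21 misses.

6 makes and 21 misses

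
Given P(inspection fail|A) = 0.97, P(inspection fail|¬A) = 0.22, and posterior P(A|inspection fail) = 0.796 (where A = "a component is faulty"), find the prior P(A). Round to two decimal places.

In odds form, posterior odds = prior odds × likelihood ratio, so prior odds = posterior odds ÷ LR.
Posterior odds = 0.796/(1−0.796) = 3.9020. LR = 0.97/0.22 = 4.4091.
Prior odds = 3.9020/4.4091 = 0.8850, so P(A) = 0.8850/(1+0.8850) ≈ 0.47.

P(A) = 0.47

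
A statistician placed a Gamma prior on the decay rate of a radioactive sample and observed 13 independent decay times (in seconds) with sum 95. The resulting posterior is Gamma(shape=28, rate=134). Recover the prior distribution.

Gamma(shape=15, rate=39)

For an exponential likelihood with a Gamma(α, β) prior on the rate, n observations with total T give posterior Gamma(α+n, β+T).
So α = 28 − 13 = 15 and β = 134 − 95 = 39.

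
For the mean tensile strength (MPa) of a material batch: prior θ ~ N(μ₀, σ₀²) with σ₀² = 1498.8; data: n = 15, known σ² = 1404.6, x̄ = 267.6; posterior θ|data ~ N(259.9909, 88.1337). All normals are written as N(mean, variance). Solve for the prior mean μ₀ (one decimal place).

μ₀ = 138.2

With known observation variance, the Normal–Normal posterior has precision τ_n = τ₀ + n/σ² and mean μ_n = (τ₀μ₀ + (n/σ²)x̄)/τ_n.
Here τ₀ = 1/1498.8 = 0.000667 and τ_data = 15/1404.6 = 0.010679, so τ_n = 0.011346.
Rearranging for μ₀: μ₀ = (μ_n·τ_n − τ_data·x̄)/τ₀ = (259.9909·0.011346 − 0.010679·267.6) / 0.000667 = 0.092156/0.000667 ≈ 138.2.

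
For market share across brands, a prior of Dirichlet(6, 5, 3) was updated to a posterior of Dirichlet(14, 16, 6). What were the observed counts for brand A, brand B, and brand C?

For a Dirichlet(α) prior with multinomial counts c, the posterior is Dirichlet(α + c) componentwise.
Counts are posterior − prior componentwise: 14−6=8, 16−5=11, 6−3=3.

counts (8, 11, 3)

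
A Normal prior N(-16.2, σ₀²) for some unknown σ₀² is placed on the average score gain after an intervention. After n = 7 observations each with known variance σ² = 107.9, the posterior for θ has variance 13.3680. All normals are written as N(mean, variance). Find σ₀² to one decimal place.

Posterior precision equals prior precision plus data precision: 1/σ_n² = 1/σ₀² + n/σ².
So 1/σ₀² = 1/13.3680 − 7/107.9 = 0.074806 − 0.064875 = 0.009931.
Hence σ₀² = 1/0.009931 ≈ 100.7.

σ₀² = 100.7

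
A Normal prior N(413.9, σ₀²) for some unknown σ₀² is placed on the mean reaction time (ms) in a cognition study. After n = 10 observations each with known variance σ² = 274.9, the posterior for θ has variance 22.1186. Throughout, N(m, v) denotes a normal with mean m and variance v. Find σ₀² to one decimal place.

σ₀² = 113.2

For the Normal–Normal model with known σ², precisions add: τ_n = τ₀ + n/σ².
So 1/σ₀² = 1/22.1186 − 10/274.9 = 0.045211 − 0.036377 = 0.008834.
Hence σ₀² = 1/0.008834 ≈ 113.2.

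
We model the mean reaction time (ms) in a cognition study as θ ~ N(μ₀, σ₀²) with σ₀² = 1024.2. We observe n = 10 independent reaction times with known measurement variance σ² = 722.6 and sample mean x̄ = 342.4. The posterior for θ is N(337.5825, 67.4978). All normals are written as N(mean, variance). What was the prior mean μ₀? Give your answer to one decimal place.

With known observation variance, the Normal–Normal posterior has precision τ_n = τ₀ + n/σ² and mean μ_n = (τ₀μ₀ + (n/σ²)x̄)/τ_n.
Here τ₀ = 1/1024.2 = 0.000976 and τ_data = 10/722.6 = 0.013839, so τ_n = 0.014815.
Rearranging for μ₀: μ₀ = (μ_n·τ_n − τ_data·x̄)/τ₀ = (337.5825·0.014815 − 0.013839·342.4) / 0.000976 = 0.262811/0.000976 ≈ 269.3.

μ₀ = 269.3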